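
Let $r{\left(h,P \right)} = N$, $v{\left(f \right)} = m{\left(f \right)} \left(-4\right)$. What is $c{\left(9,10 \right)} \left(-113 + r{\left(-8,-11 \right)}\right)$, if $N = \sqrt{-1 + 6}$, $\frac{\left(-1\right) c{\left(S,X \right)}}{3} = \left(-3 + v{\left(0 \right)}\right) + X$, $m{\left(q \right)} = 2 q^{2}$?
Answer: $2373 - 21 \sqrt{5} \approx 2326.0$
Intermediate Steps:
$v{\left(f \right)} = - 8 f^{2}$ ($v{\left(f \right)} = 2 f^{2} \left(-4\right) = - 8 f^{2}$)
$c{\left(S,X \right)} = 9 - 3 X$ ($c{\left(S,X \right)} = - 3 \left(\left(-3 - 8 \cdot 0^{2}\right) + X\right) = - 3 \left(\left(-3 - 0\right) + X\right) = - 3 \left(\left(-3 + 0\right) + X\right) = - 3 \left(-3 + X\right) = 9 - 3 X$)
$N = \sqrt{5} \approx 2.2361$
$r{\left(h,P \right)} = \sqrt{5}$
$c{\left(9,10 \right)} \left(-113 + r{\left(-8,-11 \right)}\right) = \left(9 - 30\right) \left(-113 + \sqrt{5}\right) = - 21 \left(-113 + \sqrt{5}\right) = 2373 - 21 \sqrt{5}$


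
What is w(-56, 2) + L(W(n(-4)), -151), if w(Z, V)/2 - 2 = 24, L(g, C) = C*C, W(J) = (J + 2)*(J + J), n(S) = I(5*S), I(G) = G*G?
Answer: 22853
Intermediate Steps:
I(G) = G²
n(S) = 25*S² (n(S) = (5*S)² = 25*S²)
W(J) = 2*J*(2 + J) (W(J) = (2 + J)*(2*J) = 2*J*(2 + J))
L(g, C) = C²
w(Z, V) = 52 (w(Z, V) = 4 + 2*24 = 4 + 48 = 52)
w(-56, 2) + L(W(n(-4)), -151) = 52 + (-151)² = 52 + 22801 = 22853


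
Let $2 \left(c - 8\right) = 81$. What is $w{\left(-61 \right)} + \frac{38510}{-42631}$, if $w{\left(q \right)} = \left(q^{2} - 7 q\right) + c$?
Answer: $\frac{357724963}{85262} \approx 4195.6$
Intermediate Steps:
$c = \frac{97}{2}$ ($c = 8 + \frac{1}{2} \cdot 81 = 8 + \frac{81}{2} = \frac{97}{2} \approx 48.5$)
$w{\left(q \right)} = \frac{97}{2} + q^{2} - 7 q$ ($w{\left(q \right)} = \left(q^{2} - 7 q\right) + \frac{97}{2} = \frac{97}{2} + q^{2} - 7 q$)
$w{\left(-61 \right)} + \frac{38510}{-42631} = \left(\frac{97}{2} + \left(-61\right)^{2} - -427\right) + \frac{38510}{-42631} = \left(\frac{97}{2} + 3721 + 427\right) + 38510 \left(- \frac{1}{42631}\right) = \frac{8393}{2} - \frac{38510}{42631} = \frac{357724963}{85262}$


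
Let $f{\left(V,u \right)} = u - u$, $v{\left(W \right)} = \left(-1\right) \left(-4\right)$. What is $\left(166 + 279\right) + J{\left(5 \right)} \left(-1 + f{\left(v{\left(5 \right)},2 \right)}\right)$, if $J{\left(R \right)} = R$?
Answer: $440$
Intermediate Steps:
$v{\left(W \right)} = 4$
$f{\left(V,u \right)} = 0$
$\left(166 + 279\right) + J{\left(5 \right)} \left(-1 + f{\left(v{\left(5 \right)},2 \right)}\right) = \left(166 + 279\right) + 5 \left(-1 + 0\right) = 445 + 5 \left(-1\right) = 445 - 5 = 440$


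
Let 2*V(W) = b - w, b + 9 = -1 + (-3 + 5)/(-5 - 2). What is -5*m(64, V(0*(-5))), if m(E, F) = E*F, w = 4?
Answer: 16000/7 ≈ 2285.7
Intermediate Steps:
b = -72/7 (b = -9 + (-1 + (-3 + 5)/(-5 - 2)) = -9 + (-1 + 2/(-7)) = -9 + (-1 + 2*(-1/7)) = -9 + (-1 - 2/7) = -9 - 9/7 = -72/7 ≈ -10.286)
V(W) = -50/7 (V(W) = (-72/7 - 1*4)/2 = (-72/7 - 4)/2 = (1/2)*(-100/7) = -50/7)
-5*m(64, V(0*(-5))) = -320*(-50)/7 = -5*(-3200/7) = 16000/7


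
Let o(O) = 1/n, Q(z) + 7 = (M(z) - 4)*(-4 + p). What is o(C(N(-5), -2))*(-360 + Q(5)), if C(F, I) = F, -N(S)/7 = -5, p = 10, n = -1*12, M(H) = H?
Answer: 361/12 ≈ 30.083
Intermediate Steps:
n = -12
Q(z) = -31 + 6*z (Q(z) = -7 + (z - 4)*(-4 + 10) = -7 + (-4 + z)*6 = -7 + (-24 + 6*z) = -31 + 6*z)
N(S) = 35 (N(S) = -7*(-5) = 35)
o(O) = -1/12 (o(O) = 1/(-12) = -1/12)
o(C(N(-5), -2))*(-360 + Q(5)) = -(-360 + (-31 + 6*5))/12 = -(-360 + (-31 + 30))/12 = -(-360 - 1)/12 = -1/12*(-361) = 361/12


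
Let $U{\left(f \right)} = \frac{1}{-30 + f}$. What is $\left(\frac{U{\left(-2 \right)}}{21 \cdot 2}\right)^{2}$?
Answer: $\frac{1}{1806336} \approx 5.5361 \cdot 10^{-7}$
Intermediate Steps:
$\left(\frac{U{\left(-2 \right)}}{21 \cdot 2}\right)^{2} = \left(\frac{1}{\left(-30 - 2\right) 21 \cdot 2}\right)^{2} = \left(\frac{1}{\left(-32\right) 42}\right)^{2} = \left(\left(- \frac{1}{32}\right) \frac{1}{42}\right)^{2} = \left(- \frac{1}{1344}\right)^{2} = \frac{1}{1806336}$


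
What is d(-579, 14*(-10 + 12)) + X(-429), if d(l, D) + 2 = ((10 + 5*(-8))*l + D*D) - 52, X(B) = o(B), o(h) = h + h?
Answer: 17242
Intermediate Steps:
o(h) = 2*h
X(B) = 2*B
d(l, D) = -54 + D**2 - 30*l (d(l, D) = -2 + (((10 + 5*(-8))*l + D*D) - 52) = -2 + (((10 - 40)*l + D**2) - 52) = -2 + ((-30*l + D**2) - 52) = -2 + ((D**2 - 30*l) - 52) = -2 + (-52 + D**2 - 30*l) = -54 + D**2 - 30*l)
d(-579, 14*(-10 + 12)) + X(-429) = (-54 + (14*(-10 + 12))**2 - 30*(-579)) + 2*(-429) = (-54 + (14*2)**2 + 17370) - 858 = (-54 + 28**2 + 17370) - 858 = (-54 + 784 + 17370) - 858 = 18100 - 858 = 17242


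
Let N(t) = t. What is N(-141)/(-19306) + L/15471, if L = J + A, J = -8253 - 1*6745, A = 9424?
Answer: -35143411/99561042 ≈ -0.35298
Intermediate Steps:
J = -14998 (J = -8253 - 6745 = -14998)
L = -5574 (L = -14998 + 9424 = -5574)
N(-141)/(-19306) + L/15471 = -141/(-19306) - 5574/15471 = -141*(-1/19306) - 5574*1/15471 = 141/19306 - 1858/5157 = -35143411/99561042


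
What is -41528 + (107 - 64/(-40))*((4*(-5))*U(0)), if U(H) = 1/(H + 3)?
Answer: -42252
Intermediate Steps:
U(H) = 1/(3 + H)
-41528 + (107 - 64/(-40))*((4*(-5))*U(0)) = -41528 + (107 - 64/(-40))*((4*(-5))/(3 + 0)) = -41528 + (107 - 64*(-1/40))*(-20/3) = -41528 + (107 + 8/5)*(-20*1/3) = -41528 + (543/5)*(-20/3) = -41528 - 724 = -42252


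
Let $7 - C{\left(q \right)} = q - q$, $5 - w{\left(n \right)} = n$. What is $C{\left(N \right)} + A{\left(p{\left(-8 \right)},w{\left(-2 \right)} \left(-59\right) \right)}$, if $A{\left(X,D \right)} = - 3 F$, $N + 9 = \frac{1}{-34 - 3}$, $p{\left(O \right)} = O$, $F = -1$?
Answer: $10$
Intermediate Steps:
$w{\left(n \right)} = 5 - n$
$N = - \frac{334}{37}$ ($N = -9 + \frac{1}{-34 - 3} = -9 + \frac{1}{-37} = -9 - \frac{1}{37} = - \frac{334}{37} \approx -9.027$)
$C{\left(q \right)} = 7$ ($C{\left(q \right)} = 7 - \left(q - q\right) = 7 - 0 = 7 + 0 = 7$)
$A{\left(X,D \right)} = 3$ ($A{\left(X,D \right)} = \left(-3\right) \left(-1\right) = 3$)
$C{\left(N \right)} + A{\left(p{\left(-8 \right)},w{\left(-2 \right)} \left(-59\right) \right)} = 7 + 3 = 10$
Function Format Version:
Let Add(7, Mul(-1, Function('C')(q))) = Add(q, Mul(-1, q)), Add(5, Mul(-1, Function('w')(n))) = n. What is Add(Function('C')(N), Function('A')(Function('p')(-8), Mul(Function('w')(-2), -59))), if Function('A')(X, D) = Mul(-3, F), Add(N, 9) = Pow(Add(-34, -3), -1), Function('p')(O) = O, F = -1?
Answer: 10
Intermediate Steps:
Function('w')(n) = Add(5, Mul(-1, n))
N = Rational(-334, 37) (N = Add(-9, Pow(Add(-34, -3), -1)) = Add(-9, Pow(-37, -1)) = Add(-9, Rational(-1, 37)) = Rational(-334, 37) ≈ -9.0270)
Function('C')(q) = 7 (Function('C')(q) = Add(7, Mul(-1, Add(q, Mul(-1, q)))) = Add(7, Mul(-1, 0)) = Add(7, 0) = 7)
Function('A')(X, D) = 3 (Function('A')(X, D) = Mul(-3, -1) = 3)
Add(Function('C')(N), Function('A')(Function('p')(-8), Mul(Function('w')(-2), -59))) = Add(7, 3) = 10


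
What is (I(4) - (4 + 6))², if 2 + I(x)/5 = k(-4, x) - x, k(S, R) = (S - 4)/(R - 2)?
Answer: 3600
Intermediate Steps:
k(S, R) = (-4 + S)/(-2 + R)
I(x) = -10 - 40/(-2 + x) - 5*x (I(x) = -10 + 5*((-4 - 4)/(-2 + x) - x) = -10 + 5*(-8/(-2 + x) - x) = -10 + 5*(-x - 8/(-2 + x)) = -10 + (-40/(-2 + x) - 5*x) = -10 - 40/(-2 + x) - 5*x)
(I(4) - (4 + 6))² = (5*(-4 - 1*4²)/(-2 + 4) - (4 + 6))² = (5*(-4 - 1*16)/2 - 1*10)² = (5*(½)*(-4 - 16) - 10)² = (5*(½)*(-20) - 10)² = (-50 - 10)² = (-60)² = 3600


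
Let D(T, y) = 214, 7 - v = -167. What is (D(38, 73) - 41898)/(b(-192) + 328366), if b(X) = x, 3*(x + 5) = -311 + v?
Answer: -3678/28969 ≈ -0.12696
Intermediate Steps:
v = 174 (v = 7 - 1*(-167) = 7 + 167 = 174)
x = -152/3 (x = -5 + (-311 + 174)/3 = -5 + (1/3)*(-137) = -5 - 137/3 = -152/3 ≈ -50.667)
b(X) = -152/3
(D(38, 73) - 41898)/(b(-192) + 328366) = (214 - 41898)/(-152/3 + 328366) = -41684/984946/3 = -41684*3/984946 = -3678/28969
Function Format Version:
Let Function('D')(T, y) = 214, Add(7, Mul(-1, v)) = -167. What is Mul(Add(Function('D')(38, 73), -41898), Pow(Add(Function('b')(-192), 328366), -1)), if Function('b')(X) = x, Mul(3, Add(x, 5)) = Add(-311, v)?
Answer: Rational(-3678, 28969) ≈ -0.12696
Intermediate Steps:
v = 174 (v = Add(7, Mul(-1, -167)) = Add(7, 167) = 174)
x = Rational(-152, 3) (x = Add(-5, Mul(Rational(1, 3), Add(-311, 174))) = Add(-5, Mul(Rational(1, 3), -137)) = Add(-5, Rational(-137, 3)) = Rational(-152, 3) ≈ -50.667)
Function('b')(X) = Rational(-152, 3)
Mul(Add(Function('D')(38, 73), -41898), Pow(Add(Function('b')(-192), 328366), -1)) = Mul(Add(214, -41898), Pow(Add(Rational(-152, 3), 328366), -1)) = Mul(-41684, Pow(Rational(984946, 3), -1)) = Mul(-41684, Rational(3, 984946)) = Rational(-3678, 28969)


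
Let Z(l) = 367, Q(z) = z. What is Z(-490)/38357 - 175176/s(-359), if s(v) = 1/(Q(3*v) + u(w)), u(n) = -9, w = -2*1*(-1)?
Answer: 7297079253919/38357 ≈ 1.9024e+8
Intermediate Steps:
w = 2 (w = -2*(-1) = 2)
s(v) = 1/(-9 + 3*v) (s(v) = 1/(3*v - 9) = 1/(-9 + 3*v))
Z(-490)/38357 - 175176/s(-359) = 367/38357 - 175176/(1/(3*(-3 - 359))) = 367*(1/38357) - 175176/((⅓)/(-362)) = 367/38357 - 175176/((⅓)*(-1/362)) = 367/38357 - 175176/(-1/1086) = 367/38357 - 175176*(-1086) = 367/38357 + 190241136 = 7297079253919/38357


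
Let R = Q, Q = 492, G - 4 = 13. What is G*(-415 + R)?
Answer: 1309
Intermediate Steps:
G = 17 (G = 4 + 13 = 17)
R = 492
G*(-415 + R) = 17*(-415 + 492) = 17*77 = 1309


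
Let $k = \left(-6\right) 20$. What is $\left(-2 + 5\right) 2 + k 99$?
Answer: $-11874$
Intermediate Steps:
$k = -120$
$\left(-2 + 5\right) 2 + k 99 = \left(-2 + 5\right) 2 - 11880 = 3 \cdot 2 - 11880 = 6 - 11880 = -11874$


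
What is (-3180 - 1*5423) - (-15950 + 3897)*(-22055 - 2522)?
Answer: -296235184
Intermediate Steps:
(-3180 - 1*5423) - (-15950 + 3897)*(-22055 - 2522) = (-3180 - 5423) - (-12053)*(-24577) = -8603 - 1*296226581 = -8603 - 296226581 = -296235184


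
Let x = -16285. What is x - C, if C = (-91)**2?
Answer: -24566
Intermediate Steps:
C = 8281
x - C = -16285 - 1*8281 = -16285 - 8281 = -24566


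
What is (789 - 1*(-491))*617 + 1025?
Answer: 790785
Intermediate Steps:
(789 - 1*(-491))*617 + 1025 = (789 + 491)*617 + 1025 = 1280*617 + 1025 = 789760 + 1025 = 790785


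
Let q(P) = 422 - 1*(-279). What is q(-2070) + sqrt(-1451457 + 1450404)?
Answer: 701 + 9*I*sqrt(13) ≈ 701.0 + 32.45*I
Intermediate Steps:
q(P) = 701 (q(P) = 422 + 279 = 701)
q(-2070) + sqrt(-1451457 + 1450404) = 701 + sqrt(-1451457 + 1450404) = 701 + sqrt(-1053) = 701 + 9*I*sqrt(13)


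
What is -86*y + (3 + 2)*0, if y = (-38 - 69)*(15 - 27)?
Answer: -110424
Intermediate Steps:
y = 1284 (y = -107*(-12) = 1284)
-86*y + (3 + 2)*0 = -86*1284 + (3 + 2)*0 = -110424 + 5*0 = -110424 + 0 = -110424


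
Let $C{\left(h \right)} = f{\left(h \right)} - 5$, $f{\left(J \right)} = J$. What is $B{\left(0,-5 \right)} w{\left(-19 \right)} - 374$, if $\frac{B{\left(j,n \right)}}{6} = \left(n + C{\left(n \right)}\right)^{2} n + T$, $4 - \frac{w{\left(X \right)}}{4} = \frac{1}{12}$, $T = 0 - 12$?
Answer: $-107252$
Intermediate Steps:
$T = -12$ ($T = 0 - 12 = -12$)
$C{\left(h \right)} = -5 + h$ ($C{\left(h \right)} = h - 5 = -5 + h$)
$w{\left(X \right)} = \frac{47}{3}$ ($w{\left(X \right)} = 16 - \frac{4}{12} = 16 - \frac{1}{3} = \frac{47}{3}$)
$B{\left(j,n \right)} = -72 + 6 n \left(-5 + 2 n\right)^{2}$ ($B{\left(j,n \right)} = 6 \left(\left(n + \left(-5 + n\right)\right)^{2} n - 12\right) = 6 \left(\left(-5 + 2 n\right)^{2} n - 12\right) = 6 \left(n \left(-5 + 2 n\right)^{2} - 12\right) = 6 \left(-12 + n \left(-5 + 2 n\right)^{2}\right) = -72 + 6 n \left(-5 + 2 n\right)^{2}$)
$B{\left(0,-5 \right)} w{\left(-19 \right)} - 374 = \left(-72 + 6 \left(-5\right) \left(-5 + 2 \left(-5\right)\right)^{2}\right) \frac{47}{3} - 374 = \left(-72 + 6 \left(-5\right) \left(-5 - 10\right)^{2}\right) \frac{47}{3} - 374 = \left(-72 + 6 \left(-5\right) \left(-15\right)^{2}\right) \frac{47}{3} - 374 = \left(-72 + 6 \left(-5\right) 225\right) \frac{47}{3} - 374 = \left(-72 - 6750\right) \frac{47}{3} - 374 = \left(-6822\right) \frac{47}{3} - 374 = -106878 - 374 = -107252$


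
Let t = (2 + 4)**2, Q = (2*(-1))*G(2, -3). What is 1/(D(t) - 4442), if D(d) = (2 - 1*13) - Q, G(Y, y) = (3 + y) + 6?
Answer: -1/4441 ≈ -0.00022517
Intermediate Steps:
G(Y, y) = 9 + y
Q = -12 (Q = (2*(-1))*(9 - 3) = -2*6 = -12)
t = 36 (t = 6**2 = 36)
D(d) = 1 (D(d) = (2 - 1*13) - 1*(-12) = (2 - 13) + 12 = -11 + 12 = 1)
1/(D(t) - 4442) = 1/(1 - 4442) = 1/(-4441) = -1/4441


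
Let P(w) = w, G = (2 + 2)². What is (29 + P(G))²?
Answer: 2025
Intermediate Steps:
G = 16 (G = 4² = 16)
(29 + P(G))² = (29 + 16)² = 45² = 2025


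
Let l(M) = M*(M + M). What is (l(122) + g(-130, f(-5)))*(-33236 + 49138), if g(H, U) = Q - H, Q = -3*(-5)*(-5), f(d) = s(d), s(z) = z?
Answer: 474245346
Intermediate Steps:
f(d) = d
Q = -75 (Q = 15*(-5) = -75)
g(H, U) = -75 - H
l(M) = 2*M² (l(M) = M*(2*M) = 2*M²)
(l(122) + g(-130, f(-5)))*(-33236 + 49138) = (2*122² + (-75 - 1*(-130)))*(-33236 + 49138) = (2*14884 + (-75 + 130))*15902 = (29768 + 55)*15902 = 29823*15902 = 474245346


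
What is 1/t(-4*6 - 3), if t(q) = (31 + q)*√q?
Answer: -I*√3/36 ≈ -0.048113*I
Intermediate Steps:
t(q) = √q*(31 + q)
1/t(-4*6 - 3) = 1/(√(-4*6 - 3)*(31 + (-4*6 - 3))) = 1/(√(-24 - 3)*(31 + (-24 - 3))) = 1/(√(-27)*(31 - 27)) = 1/((3*I*√3)*4) = 1/(12*I*√3) = -I*√3/36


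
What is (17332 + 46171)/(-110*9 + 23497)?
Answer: 63503/22507 ≈ 2.8215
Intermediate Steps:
(17332 + 46171)/(-110*9 + 23497) = 63503/(-990 + 23497) = 63503/22507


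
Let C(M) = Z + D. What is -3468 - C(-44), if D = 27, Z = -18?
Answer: -3477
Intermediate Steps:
C(M) = 9 (C(M) = -18 + 27 = 9)
-3468 - C(-44) = -3468 - 1*9 = -3468 - 9 = -3477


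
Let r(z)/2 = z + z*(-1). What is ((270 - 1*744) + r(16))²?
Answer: 224676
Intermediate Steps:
r(z) = 0 (r(z) = 2*(z + z*(-1)) = 2*(z - z) = 2*0 = 0)
((270 - 1*744) + r(16))² = ((270 - 1*744) + 0)² = ((270 - 744) + 0)² = (-474 + 0)² = (-474)² = 224676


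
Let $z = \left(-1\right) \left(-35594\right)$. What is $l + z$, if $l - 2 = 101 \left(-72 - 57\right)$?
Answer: $22567$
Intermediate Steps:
$z = 35594$
$l = -13027$ ($l = 2 + 101 \left(-72 - 57\right) = 2 + 101 \left(-129\right) = 2 - 13029 = -13027$)
$l + z = -13027 + 35594 = 22567$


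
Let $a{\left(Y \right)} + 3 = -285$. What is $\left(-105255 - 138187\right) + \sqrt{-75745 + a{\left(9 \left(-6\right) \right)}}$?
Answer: $-243442 + i \sqrt{76033} \approx -2.4344 \cdot 10^{5} + 275.74 i$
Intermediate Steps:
$a{\left(Y \right)} = -288$ ($a{\left(Y \right)} = -3 - 285 = -288$)
$\left(-105255 - 138187\right) + \sqrt{-75745 + a{\left(9 \left(-6\right) \right)}} = \left(-105255 - 138187\right) + \sqrt{-75745 - 288} = -243442 + \sqrt{-76033} = -243442 + i \sqrt{76033}$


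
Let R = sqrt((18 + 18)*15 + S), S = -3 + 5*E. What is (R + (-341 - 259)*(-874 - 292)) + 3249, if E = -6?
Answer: 702849 + 13*sqrt(3) ≈ 7.0287e+5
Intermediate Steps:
S = -33 (S = -3 + 5*(-6) = -3 - 30 = -33)
R = 13*sqrt(3) (R = sqrt((18 + 18)*15 - 33) = sqrt(36*15 - 33) = sqrt(540 - 33) = sqrt(507) = 13*sqrt(3) ≈ 22.517)
(R + (-341 - 259)*(-874 - 292)) + 3249 = (13*sqrt(3) + (-341 - 259)*(-874 - 292)) + 3249 = (13*sqrt(3) - 600*(-1166)) + 3249 = (13*sqrt(3) + 699600) + 3249 = (699600 + 13*sqrt(3)) + 3249 = 702849 + 13*sqrt(3)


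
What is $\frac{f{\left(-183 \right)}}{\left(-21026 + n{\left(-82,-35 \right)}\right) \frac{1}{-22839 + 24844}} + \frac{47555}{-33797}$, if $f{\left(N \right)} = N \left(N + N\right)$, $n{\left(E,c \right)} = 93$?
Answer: $- \frac{4539624678145}{707472601} \approx -6416.7$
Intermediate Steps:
$f{\left(N \right)} = 2 N^{2}$ ($f{\left(N \right)} = N 2 N = 2 N^{2}$)
$\frac{f{\left(-183 \right)}}{\left(-21026 + n{\left(-82,-35 \right)}\right) \frac{1}{-22839 + 24844}} + \frac{47555}{-33797} = \frac{2 \left(-183\right)^{2}}{\left(-21026 + 93\right) \frac{1}{-22839 + 24844}} + \frac{47555}{-33797} = \frac{2 \cdot 33489}{\left(-20933\right) \frac{1}{2005}} + 47555 \left(- \frac{1}{33797}\right) = \frac{66978}{\left(-20933\right) \frac{1}{2005}} - \frac{47555}{33797} = \frac{66978}{- \frac{20933}{2005}} - \frac{47555}{33797} = 66978 \left(- \frac{2005}{20933}\right) - \frac{47555}{33797} = - \frac{134290890}{20933} - \frac{47555}{33797} = - \frac{4539624678145}{707472601}$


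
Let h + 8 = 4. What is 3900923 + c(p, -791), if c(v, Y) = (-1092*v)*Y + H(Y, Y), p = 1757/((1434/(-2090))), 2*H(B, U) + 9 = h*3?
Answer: -1055429721945/478 ≈ -2.2080e+9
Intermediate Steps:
h = -4 (h = -8 + 4 = -4)
H(B, U) = -21/2 (H(B, U) = -9/2 + (-4*3)/2 = -9/2 + (½)*(-12) = -9/2 - 6 = -21/2)
p = -1836065/717 (p = 1757/((1434*(-1/2090))) = 1757/(-717/1045) = 1757*(-1045/717) = -1836065/717 ≈ -2560.8)
c(v, Y) = -21/2 - 1092*Y*v (c(v, Y) = (-1092*v)*Y - 21/2 = -1092*Y*v - 21/2 = -21/2 - 1092*Y*v)
3900923 + c(p, -791) = 3900923 + (-21/2 - 1092*(-791)*(-1836065/717)) = 3900923 + (-21/2 - 528647179060/239) = 3900923 - 1057294363139/478 = -1055429721945/478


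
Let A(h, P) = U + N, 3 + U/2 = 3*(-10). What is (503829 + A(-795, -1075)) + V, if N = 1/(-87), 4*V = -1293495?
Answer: 62775455/348 ≈ 1.8039e+5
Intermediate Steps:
V = -1293495/4 (V = (¼)*(-1293495) = -1293495/4 ≈ -3.2337e+5)
U = -66 (U = -6 + 2*(3*(-10)) = -6 + 2*(-30) = -6 - 60 = -66)
N = -1/87 ≈ -0.011494
A(h, P) = -5743/87 (A(h, P) = -66 - 1/87 = -5743/87)
(503829 + A(-795, -1075)) + V = (503829 - 5743/87) - 1293495/4 = 43827380/87 - 1293495/4 = 62775455/348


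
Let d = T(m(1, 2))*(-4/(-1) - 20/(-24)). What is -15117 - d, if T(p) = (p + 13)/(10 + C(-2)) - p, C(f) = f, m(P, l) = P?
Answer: -120965/8 ≈ -15121.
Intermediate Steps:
T(p) = 13/8 - 7*p/8 (T(p) = (p + 13)/(10 - 2) - p = (13 + p)/8 - p = (13 + p)*(1/8) - p = (13/8 + p/8) - p = 13/8 - 7*p/8)
d = 29/8 (d = (13/8 - 7/8*1)*(-4/(-1) - 20/(-24)) = (13/8 - 7/8)*(-4*(-1) - 20*(-1/24)) = 3*(4 + 5/6)/4 = (3/4)*(29/6) = 29/8 ≈ 3.6250)
-15117 - d = -15117 - 1*29/8 = -15117 - 29/8 = -120965/8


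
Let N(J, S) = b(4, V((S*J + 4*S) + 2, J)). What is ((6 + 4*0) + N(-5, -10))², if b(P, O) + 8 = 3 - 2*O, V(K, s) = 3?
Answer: 25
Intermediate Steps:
b(P, O) = -5 - 2*O (b(P, O) = -8 + (3 - 2*O) = -5 - 2*O)
N(J, S) = -11 (N(J, S) = -5 - 2*3 = -5 - 6 = -11)
((6 + 4*0) + N(-5, -10))² = ((6 + 4*0) - 11)² = ((6 + 0) - 11)² = (6 - 11)² = (-5)² = 25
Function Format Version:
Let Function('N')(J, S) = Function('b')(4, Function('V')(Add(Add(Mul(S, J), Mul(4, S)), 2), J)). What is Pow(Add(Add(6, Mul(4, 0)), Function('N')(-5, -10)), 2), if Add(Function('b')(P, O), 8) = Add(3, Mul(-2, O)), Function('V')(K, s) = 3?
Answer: 25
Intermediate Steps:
Function('b')(P, O) = Add(-5, Mul(-2, O)) (Function('b')(P, O) = Add(-8, Add(3, Mul(-2, O))) = Add(-5, Mul(-2, O)))
Function('N')(J, S) = -11 (Function('N')(J, S) = Add(-5, Mul(-2, 3)) = Add(-5, -6) = -11)
Pow(Add(Add(6, Mul(4, 0)), Function('N')(-5, -10)), 2) = Pow(Add(Add(6, Mul(4, 0)), -11), 2) = Pow(Add(Add(6, 0), -11), 2) = Pow(Add(6, -11), 2) = Pow(-5, 2) = 25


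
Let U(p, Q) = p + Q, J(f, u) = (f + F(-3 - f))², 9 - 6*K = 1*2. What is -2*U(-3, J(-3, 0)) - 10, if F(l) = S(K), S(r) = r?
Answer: -193/18 ≈ -10.722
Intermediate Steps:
K = 7/6 (K = 3/2 - 2/6 = 3/2 - ⅙*2 = 3/2 - ⅓ = 7/6 ≈ 1.1667)
F(l) = 7/6
J(f, u) = (7/6 + f)² (J(f, u) = (f + 7/6)² = (7/6 + f)²)
U(p, Q) = Q + p
-2*U(-3, J(-3, 0)) - 10 = -2*((7 + 6*(-3))²/36 - 3) - 10 = -2*((7 - 18)²/36 - 3) - 10 = -2*((1/36)*(-11)² - 3) - 10 = -2*((1/36)*121 - 3) - 10 = -2*(121/36 - 3) - 10 = -2*13/36 - 10 = -13/18 - 10 = -193/18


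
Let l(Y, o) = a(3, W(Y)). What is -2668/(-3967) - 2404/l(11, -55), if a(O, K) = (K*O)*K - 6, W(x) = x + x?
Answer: -2839370/2868141 ≈ -0.98997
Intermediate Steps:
W(x) = 2*x
a(O, K) = -6 + O*K² (a(O, K) = O*K² - 6 = -6 + O*K²)
l(Y, o) = -6 + 12*Y² (l(Y, o) = -6 + 3*(2*Y)² = -6 + 3*(4*Y²) = -6 + 12*Y²)
-2668/(-3967) - 2404/l(11, -55) = -2668/(-3967) - 2404/(-6 + 12*11²) = -2668*(-1/3967) - 2404/(-6 + 12*121) = 2668/3967 - 2404/(-6 + 1452) = 2668/3967 - 2404/1446 = 2668/3967 - 2404*1/1446 = 2668/3967 - 1202/723 = -2839370/2868141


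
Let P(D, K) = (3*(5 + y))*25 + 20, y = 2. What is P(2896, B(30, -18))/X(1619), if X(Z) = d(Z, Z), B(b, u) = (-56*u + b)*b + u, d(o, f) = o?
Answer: 545/1619 ≈ 0.33663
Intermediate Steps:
B(b, u) = u + b*(b - 56*u) (B(b, u) = (b - 56*u)*b + u = b*(b - 56*u) + u = u + b*(b - 56*u))
X(Z) = Z
P(D, K) = 545 (P(D, K) = (3*(5 + 2))*25 + 20 = (3*7)*25 + 20 = 21*25 + 20 = 525 + 20 = 545)
P(2896, B(30, -18))/X(1619) = 545/1619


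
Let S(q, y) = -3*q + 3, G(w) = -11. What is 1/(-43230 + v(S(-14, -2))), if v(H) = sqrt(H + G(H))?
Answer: -21615/934416433 - sqrt(34)/1868832866 ≈ -2.3135e-5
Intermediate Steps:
S(q, y) = 3 - 3*q
v(H) = sqrt(-11 + H) (v(H) = sqrt(H - 11) = sqrt(-11 + H))
1/(-43230 + v(S(-14, -2))) = 1/(-43230 + sqrt(-11 + (3 - 3*(-14)))) = 1/(-43230 + sqrt(-11 + (3 + 42))) = 1/(-43230 + sqrt(-11 + 45)) = 1/(-43230 + sqrt(34))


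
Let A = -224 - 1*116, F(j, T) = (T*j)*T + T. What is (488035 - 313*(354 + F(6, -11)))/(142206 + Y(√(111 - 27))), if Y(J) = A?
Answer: 76719/70933 ≈ 1.0816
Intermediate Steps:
F(j, T) = T + j*T² (F(j, T) = j*T² + T = T + j*T²)
A = -340 (A = -224 - 116 = -340)
Y(J) = -340
(488035 - 313*(354 + F(6, -11)))/(142206 + Y(√(111 - 27))) = (488035 - 313*(354 - 11*(1 - 11*6)))/(142206 - 340) = (488035 - 313*(354 - 11*(1 - 66)))/141866 = (488035 - 313*(354 - 11*(-65)))*(1/141866) = (488035 - 313*(354 + 715))*(1/141866) = (488035 - 313*1069)*(1/141866) = (488035 - 334597)*(1/141866) = 153438*(1/141866) = 76719/70933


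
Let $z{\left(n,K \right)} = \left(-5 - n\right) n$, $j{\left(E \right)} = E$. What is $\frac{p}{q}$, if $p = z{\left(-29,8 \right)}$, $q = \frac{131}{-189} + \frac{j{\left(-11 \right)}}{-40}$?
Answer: $\frac{181440}{109} \approx 1664.6$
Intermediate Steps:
$q = - \frac{3161}{7560}$ ($q = \frac{131}{-189} - \frac{11}{-40} = 131 \left(- \frac{1}{189}\right) - - \frac{11}{40} = - \frac{131}{189} + \frac{11}{40} = - \frac{3161}{7560} \approx -0.41812$)
$z{\left(n,K \right)} = n \left(-5 - n\right)$
$p = -696$ ($p = \left(-1\right) \left(-29\right) \left(5 - 29\right) = \left(-1\right) \left(-29\right) \left(-24\right) = -696$)
$\frac{p}{q} = - \frac{696}{- \frac{3161}{7560}} = \left(-696\right) \left(- \frac{7560}{3161}\right) = \frac{181440}{109}$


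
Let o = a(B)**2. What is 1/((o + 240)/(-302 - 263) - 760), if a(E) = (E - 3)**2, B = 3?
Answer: -113/85928 ≈ -0.0013151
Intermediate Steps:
a(E) = (-3 + E)**2
o = 0 (o = ((-3 + 3)**2)**2 = (0**2)**2 = 0**2 = 0)
1/((o + 240)/(-302 - 263) - 760) = 1/((0 + 240)/(-302 - 263) - 760) = 1/(240/(-565) - 760) = 1/(240*(-1/565) - 760) = 1/(-48/113 - 760) = 1/(-85928/113) = -113/85928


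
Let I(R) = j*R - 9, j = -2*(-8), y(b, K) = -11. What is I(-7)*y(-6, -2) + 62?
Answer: 1393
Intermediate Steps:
j = 16
I(R) = -9 + 16*R (I(R) = 16*R - 9 = -9 + 16*R)
I(-7)*y(-6, -2) + 62 = (-9 + 16*(-7))*(-11) + 62 = (-9 - 112)*(-11) + 62 = -121*(-11) + 62 = 1331 + 62 = 1393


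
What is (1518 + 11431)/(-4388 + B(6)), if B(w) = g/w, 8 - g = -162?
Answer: -38847/13079 ≈ -2.9702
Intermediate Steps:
g = 170 (g = 8 - 1*(-162) = 8 + 162 = 170)
B(w) = 170/w
(1518 + 11431)/(-4388 + B(6)) = (1518 + 11431)/(-4388 + 170/6) = 12949/(-4388 + 170*(⅙)) = 12949/(-4388 + 85/3) = 12949/(-13079/3) = 12949*(-3/13079) = -38847/13079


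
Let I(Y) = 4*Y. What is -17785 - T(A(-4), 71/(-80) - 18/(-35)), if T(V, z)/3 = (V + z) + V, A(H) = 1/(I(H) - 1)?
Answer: -169299181/9520 ≈ -17784.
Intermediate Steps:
A(H) = 1/(-1 + 4*H) (A(H) = 1/(4*H - 1) = 1/(-1 + 4*H))
T(V, z) = 3*z + 6*V (T(V, z) = 3*((V + z) + V) = 3*(z + 2*V) = 3*z + 6*V)
-17785 - T(A(-4), 71/(-80) - 18/(-35)) = -17785 - (3*(71/(-80) - 18/(-35)) + 6/(-1 + 4*(-4))) = -17785 - (3*(71*(-1/80) - 18*(-1/35)) + 6/(-1 - 16)) = -17785 - (3*(-71/80 + 18/35) + 6/(-17)) = -17785 - (3*(-209/560) + 6*(-1/17)) = -17785 - (-627/560 - 6/17) = -17785 - 1*(-14019/9520) = -17785 + 14019/9520 = -169299181/9520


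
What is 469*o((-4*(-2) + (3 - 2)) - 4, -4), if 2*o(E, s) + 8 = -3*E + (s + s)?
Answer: -14539/2 ≈ -7269.5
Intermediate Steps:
o(E, s) = -4 + s - 3*E/2 (o(E, s) = -4 + (-3*E + (s + s))/2 = -4 + (-3*E + 2*s)/2 = -4 + (s - 3*E/2) = -4 + s - 3*E/2)
469*o((-4*(-2) + (3 - 2)) - 4, -4) = 469*(-4 - 4 - 3*((-4*(-2) + (3 - 2)) - 4)/2) = 469*(-4 - 4 - 3*((8 + 1) - 4)/2) = 469*(-4 - 4 - 3*(9 - 4)/2) = 469*(-4 - 4 - 3/2*5) = 469*(-4 - 4 - 15/2) = 469*(-31/2) = -14539/2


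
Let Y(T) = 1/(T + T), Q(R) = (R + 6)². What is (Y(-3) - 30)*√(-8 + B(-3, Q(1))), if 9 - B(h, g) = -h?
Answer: -181*I*√2/6 ≈ -42.662*I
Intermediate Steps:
Q(R) = (6 + R)²
Y(T) = 1/(2*T)
B(h, g) = 9 + h (B(h, g) = 9 - (-1)*h = 9 + h)
(Y(-3) - 30)*√(-8 + B(-3, Q(1))) = ((½)/(-3) - 30)*√(-8 + (9 - 3)) = ((½)*(-⅓) - 30)*√(-8 + 6) = (-⅙ - 30)*√(-2) = -181*I*√2/6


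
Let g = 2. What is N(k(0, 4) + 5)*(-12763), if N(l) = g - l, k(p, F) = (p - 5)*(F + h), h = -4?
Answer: 38289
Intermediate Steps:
k(p, F) = (-5 + p)*(-4 + F) (k(p, F) = (p - 5)*(F - 4) = (-5 + p)*(-4 + F))
N(l) = 2 - l
N(k(0, 4) + 5)*(-12763) = (2 - ((20 - 5*4 - 4*0 + 4*0) + 5))*(-12763) = (2 - ((20 - 20 + 0 + 0) + 5))*(-12763) = (2 - (0 + 5))*(-12763) = (2 - 1*5)*(-12763) = (2 - 5)*(-12763) = -3*(-12763) = 38289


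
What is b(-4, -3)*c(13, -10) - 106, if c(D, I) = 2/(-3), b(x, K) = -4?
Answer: -310/3 ≈ -103.33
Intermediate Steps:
c(D, I) = -⅔ (c(D, I) = 2*(-⅓) = -⅔)
b(-4, -3)*c(13, -10) - 106 = -4*(-⅔) - 106 = 8/3 - 106 = -310/3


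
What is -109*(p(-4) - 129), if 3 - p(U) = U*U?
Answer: 15478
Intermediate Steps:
p(U) = 3 - U**2 (p(U) = 3 - U*U = 3 - U**2)
-109*(p(-4) - 129) = -109*((3 - 1*(-4)**2) - 129) = -109*((3 - 1*16) - 129) = -109*((3 - 16) - 129) = -109*(-13 - 129) = -109*(-142) = 15478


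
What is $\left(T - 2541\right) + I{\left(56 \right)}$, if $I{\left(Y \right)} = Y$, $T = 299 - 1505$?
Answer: $-3691$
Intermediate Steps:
$T = -1206$
$\left(T - 2541\right) + I{\left(56 \right)} = \left(-1206 - 2541\right) + 56 = -3747 + 56 = -3691$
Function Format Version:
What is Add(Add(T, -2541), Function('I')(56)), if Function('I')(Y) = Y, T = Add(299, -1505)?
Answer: -3691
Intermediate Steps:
T = -1206
Add(Add(T, -2541), Function('I')(56)) = Add(Add(-1206, -2541), 56) = Add(-3747, 56) = -3691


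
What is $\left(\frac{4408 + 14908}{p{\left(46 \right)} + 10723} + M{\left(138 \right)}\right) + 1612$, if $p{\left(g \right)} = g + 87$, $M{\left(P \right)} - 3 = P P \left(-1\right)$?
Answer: $- \frac{47297477}{2714} \approx -17427.0$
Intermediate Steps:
$M{\left(P \right)} = 3 - P^{2}$ ($M{\left(P \right)} = 3 + P P \left(-1\right) = 3 + P^{2} \left(-1\right) = 3 - P^{2}$)
$p{\left(g \right)} = 87 + g$
$\left(\frac{4408 + 14908}{p{\left(46 \right)} + 10723} + M{\left(138 \right)}\right) + 1612 = \left(\frac{4408 + 14908}{\left(87 + 46\right) + 10723} + \left(3 - 138^{2}\right)\right) + 1612 = \left(\frac{19316}{133 + 10723} + \left(3 - 19044\right)\right) + 1612 = \left(\frac{19316}{10856} + \left(3 - 19044\right)\right) + 1612 = \left(19316 \cdot \frac{1}{10856} - 19041\right) + 1612 = \left(\frac{4829}{2714} - 19041\right) + 1612 = - \frac{51672445}{2714} + 1612 = - \frac{47297477}{2714}$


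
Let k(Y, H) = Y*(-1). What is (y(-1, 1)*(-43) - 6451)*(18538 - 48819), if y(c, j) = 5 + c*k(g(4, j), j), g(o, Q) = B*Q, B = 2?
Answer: 204457312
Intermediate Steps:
g(o, Q) = 2*Q
k(Y, H) = -Y
y(c, j) = 5 - 2*c*j (y(c, j) = 5 + c*(-2*j) = 5 - 2*c*j)
(y(-1, 1)*(-43) - 6451)*(18538 - 48819) = ((5 - 2*(-1)*1)*(-43) - 6451)*(18538 - 48819) = ((5 + 2)*(-43) - 6451)*(-30281) = (7*(-43) - 6451)*(-30281) = (-301 - 6451)*(-30281) = -6752*(-30281) = 204457312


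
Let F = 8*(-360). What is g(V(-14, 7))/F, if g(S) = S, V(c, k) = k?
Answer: -7/2880 ≈ -0.0024306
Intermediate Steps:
F = -2880
g(V(-14, 7))/F = 7/(-2880) = 7*(-1/2880) = -7/2880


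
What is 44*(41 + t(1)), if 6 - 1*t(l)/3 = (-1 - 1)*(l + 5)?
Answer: 4180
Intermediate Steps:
t(l) = 48 + 6*l (t(l) = 18 - 3*(-1 - 1)*(l + 5) = 18 - (-6)*(5 + l) = 18 - 3*(-10 - 2*l) = 18 + (30 + 6*l) = 48 + 6*l)
44*(41 + t(1)) = 44*(41 + (48 + 6*1)) = 44*(41 + (48 + 6)) = 44*(41 + 54) = 44*95 = 4180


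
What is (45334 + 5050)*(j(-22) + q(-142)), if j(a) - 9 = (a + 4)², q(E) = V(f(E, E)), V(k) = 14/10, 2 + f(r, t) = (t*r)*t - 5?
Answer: 84242048/5 ≈ 1.6848e+7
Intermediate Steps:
f(r, t) = -7 + r*t² (f(r, t) = -2 + ((t*r)*t - 5) = -2 + ((r*t)*t - 5) = -2 + (r*t² - 5) = -2 + (-5 + r*t²) = -7 + r*t²)
V(k) = 7/5 (V(k) = 14*(⅒) = 7/5)
q(E) = 7/5
j(a) = 9 + (4 + a)² (j(a) = 9 + (a + 4)² = 9 + (4 + a)²)
(45334 + 5050)*(j(-22) + q(-142)) = (45334 + 5050)*((9 + (4 - 22)²) + 7/5) = 50384*((9 + (-18)²) + 7/5) = 50384*((9 + 324) + 7/5) = 50384*(333 + 7/5) = 50384*(1672/5) = 84242048/5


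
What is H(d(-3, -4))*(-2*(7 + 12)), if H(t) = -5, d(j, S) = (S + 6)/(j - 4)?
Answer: 190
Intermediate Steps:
d(j, S) = (6 + S)/(-4 + j)
H(d(-3, -4))*(-2*(7 + 12)) = -(-10)*(7 + 12) = -(-10)*19 = -5*(-38) = 190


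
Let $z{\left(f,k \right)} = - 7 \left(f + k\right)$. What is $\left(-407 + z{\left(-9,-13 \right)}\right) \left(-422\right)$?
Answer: $106766$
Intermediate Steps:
$z{\left(f,k \right)} = - 7 f - 7 k$
$\left(-407 + z{\left(-9,-13 \right)}\right) \left(-422\right) = \left(-407 - -154\right) \left(-422\right) = \left(-407 + \left(63 + 91\right)\right) \left(-422\right) = \left(-407 + 154\right) \left(-422\right) = \left(-253\right) \left(-422\right) = 106766$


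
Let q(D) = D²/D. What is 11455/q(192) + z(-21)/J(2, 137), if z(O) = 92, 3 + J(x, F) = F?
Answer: 776317/12864 ≈ 60.348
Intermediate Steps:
J(x, F) = -3 + F
q(D) = D
11455/q(192) + z(-21)/J(2, 137) = 11455/192 + 92/(-3 + 137) = 11455*(1/192) + 92/134 = 11455/192 + 92*(1/134) = 11455/192 + 46/67 = 776317/12864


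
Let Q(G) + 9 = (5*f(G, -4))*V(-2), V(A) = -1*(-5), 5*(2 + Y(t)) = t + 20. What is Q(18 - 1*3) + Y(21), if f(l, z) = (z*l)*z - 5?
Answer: 29361/5 ≈ 5872.2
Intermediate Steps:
Y(t) = 2 + t/5 (Y(t) = -2 + (t + 20)/5 = -2 + (20 + t)/5 = -2 + (4 + t/5) = 2 + t/5)
f(l, z) = -5 + l*z² (f(l, z) = (l*z)*z - 5 = l*z² - 5 = -5 + l*z²)
V(A) = 5
Q(G) = -134 + 400*G (Q(G) = -9 + (5*(-5 + G*(-4)²))*5 = -9 + (5*(-5 + G*16))*5 = -9 + (5*(-5 + 16*G))*5 = -9 + (-25 + 80*G)*5 = -9 + (-125 + 400*G) = -134 + 400*G)
Q(18 - 1*3) + Y(21) = (-134 + 400*(18 - 1*3)) + (2 + (⅕)*21) = (-134 + 400*(18 - 3)) + (2 + 21/5) = (-134 + 400*15) + 31/5 = (-134 + 6000) + 31/5 = 5866 + 31/5 = 29361/5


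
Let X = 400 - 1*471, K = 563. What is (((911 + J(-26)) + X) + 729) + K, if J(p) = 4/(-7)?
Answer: 14920/7 ≈ 2131.4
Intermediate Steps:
J(p) = -4/7 (J(p) = 4*(-⅐) = -4/7)
X = -71 (X = 400 - 471 = -71)
(((911 + J(-26)) + X) + 729) + K = (((911 - 4/7) - 71) + 729) + 563 = ((6373/7 - 71) + 729) + 563 = (5876/7 + 729) + 563 = 10979/7 + 563 = 14920/7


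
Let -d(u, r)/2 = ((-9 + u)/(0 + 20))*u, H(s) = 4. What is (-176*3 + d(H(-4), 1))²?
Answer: 276676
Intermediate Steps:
d(u, r) = -2*u*(-9/20 + u/20) (d(u, r) = -2*(-9 + u)/(0 + 20)*u = -2*(-9 + u)/20*u = -2*(-9 + u)*(1/20)*u = -2*(-9/20 + u/20)*u = -2*u*(-9/20 + u/20))
(-176*3 + d(H(-4), 1))² = (-176*3 + (⅒)*4*(9 - 1*4))² = (-528 + (⅒)*4*(9 - 4))² = (-528 + (⅒)*4*5)² = (-528 + 2)² = (-526)² = 276676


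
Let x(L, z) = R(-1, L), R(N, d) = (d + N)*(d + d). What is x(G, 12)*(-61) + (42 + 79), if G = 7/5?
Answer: 1317/25 ≈ 52.680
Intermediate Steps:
R(N, d) = 2*d*(N + d) (R(N, d) = (N + d)*(2*d) = 2*d*(N + d))
G = 7/5 (G = 7*(⅕) = 7/5 ≈ 1.4000)
x(L, z) = 2*L*(-1 + L)
x(G, 12)*(-61) + (42 + 79) = (2*(7/5)*(-1 + 7/5))*(-61) + (42 + 79) = (2*(7/5)*(⅖))*(-61) + 121 = (28/25)*(-61) + 121 = -1708/25 + 121 = 1317/25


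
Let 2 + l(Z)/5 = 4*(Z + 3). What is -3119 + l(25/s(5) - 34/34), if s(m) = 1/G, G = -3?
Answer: -4589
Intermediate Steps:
s(m) = -1/3 (s(m) = 1/(-3) = -1/3)
l(Z) = 50 + 20*Z (l(Z) = -10 + 5*(4*(Z + 3)) = -10 + 5*(4*(3 + Z)) = -10 + 5*(12 + 4*Z) = -10 + (60 + 20*Z) = 50 + 20*Z)
-3119 + l(25/s(5) - 34/34) = -3119 + (50 + 20*(25/(-1/3) - 34/34)) = -3119 + (50 + 20*(25*(-3) - 34*1/34)) = -3119 + (50 + 20*(-75 - 1)) = -3119 + (50 + 20*(-76)) = -3119 + (50 - 1520) = -3119 - 1470 = -4589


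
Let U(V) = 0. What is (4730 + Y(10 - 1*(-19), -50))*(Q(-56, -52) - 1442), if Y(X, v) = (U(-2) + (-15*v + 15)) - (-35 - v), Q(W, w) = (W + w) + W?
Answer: -8800880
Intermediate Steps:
Q(W, w) = w + 2*W
Y(X, v) = 50 - 14*v (Y(X, v) = (0 + (-15*v + 15)) - (-35 - v) = (0 + (15 - 15*v)) + (35 + v) = (15 - 15*v) + (35 + v) = 50 - 14*v)
(4730 + Y(10 - 1*(-19), -50))*(Q(-56, -52) - 1442) = (4730 + (50 - 14*(-50)))*((-52 + 2*(-56)) - 1442) = (4730 + (50 + 700))*((-52 - 112) - 1442) = (4730 + 750)*(-164 - 1442) = 5480*(-1606) = -8800880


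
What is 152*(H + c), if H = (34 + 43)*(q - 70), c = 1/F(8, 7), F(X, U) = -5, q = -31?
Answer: -5910672/5 ≈ -1.1821e+6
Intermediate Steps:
c = -⅕ (c = 1/(-5) = -⅕ ≈ -0.20000)
H = -7777 (H = (34 + 43)*(-31 - 70) = 77*(-101) = -7777)
152*(H + c) = 152*(-7777 - ⅕) = 152*(-38886/5) = -5910672/5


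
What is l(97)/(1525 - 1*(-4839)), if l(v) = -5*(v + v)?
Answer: -485/3182 ≈ -0.15242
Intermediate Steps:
l(v) = -10*v
l(97)/(1525 - 1*(-4839)) = (-10*97)/(1525 - 1*(-4839)) = -970/(1525 + 4839) = -970/6364 = -970*1/6364 = -485/3182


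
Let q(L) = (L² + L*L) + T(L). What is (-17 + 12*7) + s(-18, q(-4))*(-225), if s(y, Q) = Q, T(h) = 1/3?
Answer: -7208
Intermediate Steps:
T(h) = ⅓
q(L) = ⅓ + 2*L² (q(L) = (L² + L*L) + ⅓ = (L² + L²) + ⅓ = 2*L² + ⅓ = ⅓ + 2*L²)
(-17 + 12*7) + s(-18, q(-4))*(-225) = (-17 + 12*7) + (⅓ + 2*(-4)²)*(-225) = (-17 + 84) + (⅓ + 2*16)*(-225) = 67 + (⅓ + 32)*(-225) = 67 + (97/3)*(-225) = 67 - 7275 = -7208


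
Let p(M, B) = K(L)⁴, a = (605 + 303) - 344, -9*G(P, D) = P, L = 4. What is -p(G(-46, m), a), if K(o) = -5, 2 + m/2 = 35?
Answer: -625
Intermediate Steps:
m = 66 (m = -4 + 2*35 = -4 + 70 = 66)
G(P, D) = -P/9
a = 564 (a = 908 - 344 = 564)
p(M, B) = 625 (p(M, B) = (-5)⁴ = 625)
-p(G(-46, m), a) = -1*625 = -625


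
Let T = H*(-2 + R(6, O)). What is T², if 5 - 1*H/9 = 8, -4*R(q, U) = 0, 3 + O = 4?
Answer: 2916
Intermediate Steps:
O = 1 (O = -3 + 4 = 1)
R(q, U) = 0 (R(q, U) = -¼*0 = 0)
H = -27 (H = 45 - 9*8 = 45 - 72 = -27)
T = 54 (T = -27*(-2 + 0) = -27*(-2) = 54)
T² = 54² = 2916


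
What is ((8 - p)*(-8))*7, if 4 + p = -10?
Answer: -1232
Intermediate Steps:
p = -14 (p = -4 - 10 = -14)
((8 - p)*(-8))*7 = ((8 - 1*(-14))*(-8))*7 = ((8 + 14)*(-8))*7 = (22*(-8))*7 = -176*7 = -1232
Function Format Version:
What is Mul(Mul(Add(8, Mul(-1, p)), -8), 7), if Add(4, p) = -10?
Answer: -1232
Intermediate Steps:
p = -14 (p = Add(-4, -10) = -14)
Mul(Mul(Add(8, Mul(-1, p)), -8), 7) = Mul(Mul(Add(8, Mul(-1, -14)), -8), 7) = Mul(Mul(Add(8, 14), -8), 7) = Mul(Mul(22, -8), 7) = Mul(-176, 7) = -1232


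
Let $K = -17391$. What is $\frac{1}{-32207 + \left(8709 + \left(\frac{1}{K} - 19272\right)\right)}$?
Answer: $- \frac{17391}{743813071} \approx -2.3381 \cdot 10^{-5}$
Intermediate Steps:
$\frac{1}{-32207 + \left(8709 + \left(\frac{1}{K} - 19272\right)\right)} = \frac{1}{-32207 + \left(8709 + \left(\frac{1}{-17391} - 19272\right)\right)} = \frac{1}{-32207 + \left(8709 - \frac{335159353}{17391}\right)} = \frac{1}{-32207 - \frac{183701134}{17391}} = \frac{1}{- \frac{743813071}{17391}} = - \frac{17391}{743813071}$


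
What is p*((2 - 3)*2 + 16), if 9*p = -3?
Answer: -14/3 ≈ -4.6667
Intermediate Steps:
p = -1/3 (p = (1/9)*(-3) = -1/3 ≈ -0.33333)
p*((2 - 3)*2 + 16) = -((2 - 3)*2 + 16)/3 = -(-1*2 + 16)/3 = -(-2 + 16)/3 = -1/3*14 = -14/3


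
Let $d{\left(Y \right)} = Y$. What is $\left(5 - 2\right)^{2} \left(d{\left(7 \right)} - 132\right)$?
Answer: $-1125$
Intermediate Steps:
$\left(5 - 2\right)^{2} \left(d{\left(7 \right)} - 132\right) = \left(5 - 2\right)^{2} \left(7 - 132\right) = 3^{2} \left(-125\right) = 9 \left(-125\right) = -1125$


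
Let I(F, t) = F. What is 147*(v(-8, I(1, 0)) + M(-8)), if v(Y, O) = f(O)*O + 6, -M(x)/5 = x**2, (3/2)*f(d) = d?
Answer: -46060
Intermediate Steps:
f(d) = 2*d/3
M(x) = -5*x**2
v(Y, O) = 6 + 2*O**2/3 (v(Y, O) = (2*O/3)*O + 6 = 2*O**2/3 + 6 = 6 + 2*O**2/3)
147*(v(-8, I(1, 0)) + M(-8)) = 147*((6 + (2/3)*1**2) - 5*(-8)**2) = 147*((6 + (2/3)*1) - 5*64) = 147*((6 + 2/3) - 320) = 147*(20/3 - 320) = 147*(-940/3) = -46060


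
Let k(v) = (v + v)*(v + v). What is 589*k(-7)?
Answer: 115444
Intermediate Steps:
k(v) = 4*v**2 (k(v) = (2*v)*(2*v) = 4*v**2)
589*k(-7) = 589*(4*(-7)**2) = 589*(4*49) = 589*196 = 115444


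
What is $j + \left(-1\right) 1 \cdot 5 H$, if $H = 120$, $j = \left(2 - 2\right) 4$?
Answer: $-600$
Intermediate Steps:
$j = 0$ ($j = 0 \cdot 4 = 0$)
$j + \left(-1\right) 1 \cdot 5 H = 0 + \left(-1\right) 1 \cdot 5 \cdot 120 = 0 + \left(-1\right) 5 \cdot 120 = 0 - 600 = -600$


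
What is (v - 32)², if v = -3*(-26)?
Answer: 2116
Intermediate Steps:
v = 78
(v - 32)² = (78 - 32)² = 46² = 2116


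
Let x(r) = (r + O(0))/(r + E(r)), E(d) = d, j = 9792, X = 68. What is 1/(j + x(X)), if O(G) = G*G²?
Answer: 2/19585 ≈ 0.00010212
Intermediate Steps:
O(G) = G³
x(r) = ½ (x(r) = (r + 0³)/(r + r) = (r + 0)/((2*r)) = r*(1/(2*r)) = ½)
1/(j + x(X)) = 1/(9792 + ½) = 1/(19585/2) = 2/19585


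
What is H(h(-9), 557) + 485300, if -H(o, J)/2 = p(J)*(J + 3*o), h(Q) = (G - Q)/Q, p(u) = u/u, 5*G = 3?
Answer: 2420962/5 ≈ 4.8419e+5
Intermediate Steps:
G = ⅗ (G = (⅕)*3 = ⅗ ≈ 0.60000)
p(u) = 1
h(Q) = (⅗ - Q)/Q
H(o, J) = -6*o - 2*J (H(o, J) = -2*(J + 3*o) = -6*o - 2*J)
H(h(-9), 557) + 485300 = (-6*(⅗ - 1*(-9))/(-9) - 2*557) + 485300 = (-(-2)*(⅗ + 9)/3 - 1114) + 485300 = (-(-2)*48/(3*5) - 1114) + 485300 = (-6*(-16/15) - 1114) + 485300 = (32/5 - 1114) + 485300 = -5538/5 + 485300 = 2420962/5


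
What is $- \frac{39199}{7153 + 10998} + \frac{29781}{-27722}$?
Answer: $- \frac{1627229609}{503182022} \approx -3.2339$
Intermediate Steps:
$- \frac{39199}{7153 + 10998} + \frac{29781}{-27722} = - \frac{39199}{18151} + 29781 \left(- \frac{1}{27722}\right) = \left(-39199\right) \frac{1}{18151} - \frac{29781}{27722} = - \frac{39199}{18151} - \frac{29781}{27722} = - \frac{1627229609}{503182022}$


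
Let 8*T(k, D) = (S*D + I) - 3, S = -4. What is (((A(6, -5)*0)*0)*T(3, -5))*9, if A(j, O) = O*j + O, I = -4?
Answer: 0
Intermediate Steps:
A(j, O) = O + O*j
T(k, D) = -7/8 - D/2 (T(k, D) = ((-4*D - 4) - 3)/8 = ((-4 - 4*D) - 3)/8 = (-7 - 4*D)/8 = -7/8 - D/2)
(((A(6, -5)*0)*0)*T(3, -5))*9 = (((-5*(1 + 6)*0)*0)*(-7/8 - 1/2*(-5)))*9 = (((-5*7*0)*0)*(-7/8 + 5/2))*9 = ((-35*0*0)*(13/8))*9 = ((0*0)*(13/8))*9 = (0*(13/8))*9 = 0*9 = 0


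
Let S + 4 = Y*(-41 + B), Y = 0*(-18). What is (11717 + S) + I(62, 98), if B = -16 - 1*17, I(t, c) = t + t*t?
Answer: 15619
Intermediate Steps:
Y = 0
I(t, c) = t + t²
B = -33 (B = -16 - 17 = -33)
S = -4 (S = -4 + 0*(-41 - 33) = -4 + 0*(-74) = -4 + 0 = -4)
(11717 + S) + I(62, 98) = (11717 - 4) + 62*(1 + 62) = 11713 + 62*63 = 11713 + 3906 = 15619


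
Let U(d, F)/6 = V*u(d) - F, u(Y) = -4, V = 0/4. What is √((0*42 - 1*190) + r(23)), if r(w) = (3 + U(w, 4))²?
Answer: √251 ≈ 15.843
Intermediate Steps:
V = 0 (V = 0*(¼) = 0)
U(d, F) = -6*F (U(d, F) = 6*(0*(-4) - F) = 6*(0 - F) = 6*(-F) = -6*F)
r(w) = 441 (r(w) = (3 - 6*4)² = (3 - 24)² = (-21)² = 441)
√((0*42 - 1*190) + r(23)) = √((0*42 - 1*190) + 441) = √((0 - 190) + 441) = √(-190 + 441) = √251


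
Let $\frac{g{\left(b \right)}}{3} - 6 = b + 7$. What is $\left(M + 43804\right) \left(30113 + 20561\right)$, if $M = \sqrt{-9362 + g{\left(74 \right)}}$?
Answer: $2219723896 + 50674 i \sqrt{9101} \approx 2.2197 \cdot 10^{9} + 4.8343 \cdot 10^{6} i$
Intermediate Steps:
$g{\left(b \right)} = 39 + 3 b$ ($g{\left(b \right)} = 18 + 3 \left(b + 7\right) = 18 + 3 \left(7 + b\right) = 18 + \left(21 + 3 b\right) = 39 + 3 b$)
$M = i \sqrt{9101}$ ($M = \sqrt{-9362 + \left(39 + 3 \cdot 74\right)} = \sqrt{-9362 + \left(39 + 222\right)} = \sqrt{-9362 + 261} = \sqrt{-9101} = i \sqrt{9101} \approx 95.399 i$)
$\left(M + 43804\right) \left(30113 + 20561\right) = \left(i \sqrt{9101} + 43804\right) \left(30113 + 20561\right) = \left(43804 + i \sqrt{9101}\right) 50674 = 2219723896 + 50674 i \sqrt{9101}$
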